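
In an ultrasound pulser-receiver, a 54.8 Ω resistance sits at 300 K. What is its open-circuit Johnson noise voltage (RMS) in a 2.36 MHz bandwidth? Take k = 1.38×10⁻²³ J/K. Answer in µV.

V_n = √(4kTRB)
4kTRB = 4 × 1.38×10⁻²³ × 300 × 5.48×10¹ × 2.36×10⁶ = 2.14×10⁻¹² V²
V_n = √(2.14×10⁻¹²) = 1.46×10⁻⁶ V = 1.46 µV

1.46 µV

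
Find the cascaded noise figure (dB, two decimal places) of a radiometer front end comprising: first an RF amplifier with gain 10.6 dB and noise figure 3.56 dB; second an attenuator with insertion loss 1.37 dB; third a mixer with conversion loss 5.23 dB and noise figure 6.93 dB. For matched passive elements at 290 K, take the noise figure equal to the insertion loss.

Convert to linear (a loss of L dB is a gain of −L dB): F_i = 10^(NF_i/10), G_i = 10^(G_i,dB/10)
  Stage 1: F_1 = 10^(3.56/10) = 2.270, G_1 = 10^(10.6/10) = 11.48
  Stage 2: F_2 = 10^(1.37/10) = 1.371, G_2 = 10^(−1.37/10) = 0.7295
  Stage 3: F_3 = 10^(6.93/10) = 4.932, G_3 = 10^(−5.23/10) = 0.2999
Friis cascade:
  F = 2.270 + (1.371 − 1)/11.48 + (4.932 − 1)/8.375 = 2.772
NF = 10 log₁₀(2.772) = 4.43 dB

4.43 dB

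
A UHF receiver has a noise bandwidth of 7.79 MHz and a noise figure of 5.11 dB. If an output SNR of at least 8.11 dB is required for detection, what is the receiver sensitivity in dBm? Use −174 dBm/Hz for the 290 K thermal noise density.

Sensitivity = −174 + 10 log₁₀(B) + NF + SNR_min
= −174 + 68.92 + 5.11 + 8.11
= −91.86 dBm → −91.9 dBm

−91.9 dBm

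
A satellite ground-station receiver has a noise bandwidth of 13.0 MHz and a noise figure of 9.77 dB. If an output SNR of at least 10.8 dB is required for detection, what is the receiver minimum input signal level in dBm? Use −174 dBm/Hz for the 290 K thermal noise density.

−82.3 dBm

Sensitivity = −174 + 10 log₁₀(B) + NF + SNR_min
= −174 + 71.14 + 9.77 + 10.8
= −82.29 dBm → −82.3 dBm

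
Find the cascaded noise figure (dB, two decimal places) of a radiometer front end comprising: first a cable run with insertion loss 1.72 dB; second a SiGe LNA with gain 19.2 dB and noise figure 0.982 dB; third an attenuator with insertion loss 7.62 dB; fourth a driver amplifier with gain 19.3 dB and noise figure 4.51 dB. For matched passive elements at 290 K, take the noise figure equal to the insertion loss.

3.30 dB

Convert to linear (a loss of L dB is a gain of −L dB): F_i = 10^(NF_i/10), G_i = 10^(G_i,dB/10)
  Stage 1: F_1 = 10^(1.72/10) = 1.486, G_1 = 10^(−1.72/10) = 0.6730
  Stage 2: F_2 = 10^(0.982/10) = 1.254, G_2 = 10^(19.2/10) = 83.18
  Stage 3: F_3 = 10^(7.62/10) = 5.781, G_3 = 10^(−7.62/10) = 0.1730
  Stage 4: F_4 = 10^(4.51/10) = 2.825, G_4 = 10^(19.3/10) = 85.11
Friis cascade:
  F = 1.486 + (1.254 − 1)/0.6730 + (5.781 − 1)/55.98 + (2.825 − 1)/9.683 = 2.137
NF = 10 log₁₀(2.137) = 3.30 dB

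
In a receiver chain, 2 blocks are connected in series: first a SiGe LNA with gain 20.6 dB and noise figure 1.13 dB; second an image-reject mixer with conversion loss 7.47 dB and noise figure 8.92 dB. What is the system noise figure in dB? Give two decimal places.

Convert to linear (a loss of L dB is a gain of −L dB): F_i = 10^(NF_i/10), G_i = 10^(G_i,dB/10)
  Stage 1: F_1 = 10^(1.13/10) = 1.297, G_1 = 10^(20.6/10) = 114.8
  Stage 2: F_2 = 10^(8.92/10) = 7.798, G_2 = 10^(−7.47/10) = 0.1791
Friis cascade:
  F = 1.297 + (7.798 − 1)/114.8 = 1.356
NF = 10 log₁₀(1.356) = 1.32 dB

1.32 dB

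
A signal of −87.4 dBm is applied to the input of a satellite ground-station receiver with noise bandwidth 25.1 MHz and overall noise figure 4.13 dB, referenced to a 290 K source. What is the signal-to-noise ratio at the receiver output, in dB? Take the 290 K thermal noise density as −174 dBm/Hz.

Noise floor: N = −174 + 10 log₁₀(B) + NF
10 log₁₀(2.51×10⁷) = 74 dB
N = −174 + 74 + 4.13 = −95.87 dBm
SNR = P_sig − N = −87.4 − (−95.87) = 8.47 dB → 8.5 dB

8.5 dB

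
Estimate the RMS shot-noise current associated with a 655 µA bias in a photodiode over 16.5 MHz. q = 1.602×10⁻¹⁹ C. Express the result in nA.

58.8 nA

I_n = √(2qI·B)
2qI·B = 2 × 1.602×10⁻¹⁹ × 6.55×10⁻⁴ × 1.65×10⁷ = 3.46×10⁻¹⁵ A²
I_n = √(3.46×10⁻¹⁵) = 5.88×10⁻⁸ A = 58.8 nA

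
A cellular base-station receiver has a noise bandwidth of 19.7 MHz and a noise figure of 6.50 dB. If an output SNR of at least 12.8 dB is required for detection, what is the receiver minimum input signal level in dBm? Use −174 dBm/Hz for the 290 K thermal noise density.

−81.8 dBm

Sensitivity = −174 + 10 log₁₀(B) + NF + SNR_min
= −174 + 72.94 + 6.50 + 12.8
= −81.76 dBm → −81.8 dBm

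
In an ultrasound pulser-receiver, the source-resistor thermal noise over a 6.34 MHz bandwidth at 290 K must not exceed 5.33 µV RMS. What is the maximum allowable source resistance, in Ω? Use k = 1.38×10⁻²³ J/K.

Johnson–Nyquist: V_n = √(4kTRB) ⇒ R = V_n² / (4kTB)
4kTB = 4 × 1.38×10⁻²³ × 290 × 6.34×10⁶ = 1.01×10⁻¹³
R = (5.33×10⁻⁶)² / 1.01×10⁻¹³ = 2.80×10² Ω = 280 Ω

280 Ω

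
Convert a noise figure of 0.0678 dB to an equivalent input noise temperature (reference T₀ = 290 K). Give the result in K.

4.56 K

F = 10^(0.0678/10) = 1.01573
T_e = (F − 1)·T₀ = (1.01573 − 1) × 290 = 4.56 K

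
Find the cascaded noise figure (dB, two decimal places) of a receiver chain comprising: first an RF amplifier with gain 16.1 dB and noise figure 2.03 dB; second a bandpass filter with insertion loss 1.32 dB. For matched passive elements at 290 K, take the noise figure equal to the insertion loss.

Convert to linear (a loss of L dB is a gain of −L dB): F_i = 10^(NF_i/10), G_i = 10^(G_i,dB/10)
  Stage 1: F_1 = 10^(2.03/10) = 1.596, G_1 = 10^(16.1/10) = 40.74
  Stage 2: F_2 = 10^(1.32/10) = 1.355, G_2 = 10^(−1.32/10) = 0.7379
Friis cascade:
  F = 1.596 + (1.355 − 1)/40.74 = 1.605
NF = 10 log₁₀(1.605) = 2.05 dB

2.05 dB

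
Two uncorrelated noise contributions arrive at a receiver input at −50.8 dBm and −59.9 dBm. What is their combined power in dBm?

Convert to linear, add, convert back:
P₁ = 8.32×10⁻⁹ W, P₂ = 1.02×10⁻⁹ W
P_tot = 9.34×10⁻⁹ W → 10 log₁₀(P_tot / 10⁻³) = −50.3 dBm

−50.3 dBm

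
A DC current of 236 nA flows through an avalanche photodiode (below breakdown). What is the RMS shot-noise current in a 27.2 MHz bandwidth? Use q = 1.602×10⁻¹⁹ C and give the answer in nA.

I_n = √(2qI·B)
2qI·B = 2 × 1.602×10⁻¹⁹ × 2.36×10⁻⁷ × 2.72×10⁷ = 2.06×10⁻¹⁸ A²
I_n = √(2.06×10⁻¹⁸) = 1.43×10⁻⁹ A = 1.43 nA

1.43 nA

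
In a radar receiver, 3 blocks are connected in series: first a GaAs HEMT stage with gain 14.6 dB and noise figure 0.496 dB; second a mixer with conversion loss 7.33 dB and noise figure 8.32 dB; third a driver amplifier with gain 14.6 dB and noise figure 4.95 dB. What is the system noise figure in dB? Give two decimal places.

2.36 dB

Convert to linear (a loss of L dB is a gain of −L dB): F_i = 10^(NF_i/10), G_i = 10^(G_i,dB/10)
  Stage 1: F_1 = 10^(0.496/10) = 1.121, G_1 = 10^(14.6/10) = 28.84
  Stage 2: F_2 = 10^(8.32/10) = 6.792, G_2 = 10^(−7.33/10) = 0.1849
  Stage 3: F_3 = 10^(4.95/10) = 3.126, G_3 = 10^(14.6/10) = 28.84
Friis cascade:
  F = 1.121 + (6.792 − 1)/28.84 + (3.126 − 1)/5.333 = 1.720
NF = 10 log₁₀(1.720) = 2.36 dB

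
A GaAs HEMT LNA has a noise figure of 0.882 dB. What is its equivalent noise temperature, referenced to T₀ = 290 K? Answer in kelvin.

F = 10^(0.882/10) = 1.22518
T_e = (F − 1)·T₀ = (1.22518 − 1) × 290 = 65.3 K

65.3 K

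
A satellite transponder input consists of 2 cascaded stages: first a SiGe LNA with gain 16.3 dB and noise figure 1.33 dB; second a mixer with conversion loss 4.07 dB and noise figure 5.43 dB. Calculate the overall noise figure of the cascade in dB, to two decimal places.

1.51 dB

Convert to linear (a loss of L dB is a gain of −L dB): F_i = 10^(NF_i/10), G_i = 10^(G_i,dB/10)
  Stage 1: F_1 = 10^(1.33/10) = 1.358, G_1 = 10^(16.3/10) = 42.66
  Stage 2: F_2 = 10^(5.43/10) = 3.491, G_2 = 10^(−4.07/10) = 0.3917
Friis cascade:
  F = 1.358 + (3.491 − 1)/42.66 = 1.417
NF = 10 log₁₀(1.417) = 1.51 dB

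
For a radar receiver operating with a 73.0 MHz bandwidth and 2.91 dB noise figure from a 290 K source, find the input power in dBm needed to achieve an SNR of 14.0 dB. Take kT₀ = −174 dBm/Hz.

−78.5 dBm

Sensitivity = −174 + 10 log₁₀(B) + NF + SNR_min
= −174 + 78.63 + 2.91 + 14.0
= −78.46 dBm → −78.5 dBm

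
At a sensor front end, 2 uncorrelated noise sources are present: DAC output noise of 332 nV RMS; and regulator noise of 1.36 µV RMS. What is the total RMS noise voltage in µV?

Uncorrelated sources add in power (mean-square): V_tot = √(ΣV_i²)
V_tot = √[(3.32×10⁻⁷)² + (1.36×10⁻⁶)²] = 1.40×10⁻⁶ V = 1.40 µV

1.40 µV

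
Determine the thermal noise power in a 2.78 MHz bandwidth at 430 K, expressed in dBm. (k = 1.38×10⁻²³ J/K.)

−107.8 dBm

P_n = kTB = 1.38×10⁻²³ × 430 × 2.78×10⁶ = 1.65×10⁻¹⁴ W
In dBm: 10 log₁₀(1.65×10⁻¹⁴ / 10⁻³) = −107.8 dBm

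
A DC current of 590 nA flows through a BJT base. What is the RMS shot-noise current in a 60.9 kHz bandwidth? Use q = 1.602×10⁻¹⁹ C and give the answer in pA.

107 pA

I_n = √(2qI·B)
2qI·B = 2 × 1.602×10⁻¹⁹ × 5.90×10⁻⁷ × 6.09×10⁴ = 1.15×10⁻²⁰ A²
I_n = √(1.15×10⁻²⁰) = 1.07×10⁻¹⁰ A = 107 pA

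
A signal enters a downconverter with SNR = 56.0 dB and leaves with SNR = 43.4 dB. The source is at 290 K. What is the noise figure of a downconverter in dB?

NF (dB) = SNR_in(dB) − SNR_out(dB) when the source is at T₀
NF = 56.0 − 43.4 = 12.6 dB

12.6 dB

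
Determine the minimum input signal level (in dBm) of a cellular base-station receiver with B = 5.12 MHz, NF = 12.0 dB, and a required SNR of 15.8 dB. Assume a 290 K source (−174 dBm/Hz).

−79.1 dBm

Sensitivity = −174 + 10 log₁₀(B) + NF + SNR_min
= −174 + 67.09 + 12.0 + 15.8
= −79.11 dBm → −79.1 dBm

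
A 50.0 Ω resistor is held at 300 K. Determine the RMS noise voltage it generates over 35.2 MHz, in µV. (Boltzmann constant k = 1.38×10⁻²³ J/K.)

V_n = √(4kTRB)
4kTRB = 4 × 1.38×10⁻²³ × 300 × 5.00×10¹ × 3.52×10⁷ = 2.91×10⁻¹¹ V²
V_n = √(2.91×10⁻¹¹) = 5.40×10⁻⁶ V = 5.40 µV

5.40 µV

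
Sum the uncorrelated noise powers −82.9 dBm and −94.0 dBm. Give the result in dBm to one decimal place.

−82.6 dBm

Convert to linear, add, convert back:
P₁ = 5.13×10⁻¹² W, P₂ = 3.98×10⁻¹³ W
P_tot = 5.53×10⁻¹² W → 10 log₁₀(P_tot / 10⁻³) = −82.6 dBm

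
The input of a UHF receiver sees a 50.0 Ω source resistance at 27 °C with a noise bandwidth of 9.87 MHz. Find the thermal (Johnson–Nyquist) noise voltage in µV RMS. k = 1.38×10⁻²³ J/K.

2.86 µV

T = 27 °C + 273.15 = 300.15 K
V_n = √(4kTRB)
4kTRB = 4 × 1.38×10⁻²³ × 300.15 × 5.00×10¹ × 9.87×10⁶ = 8.18×10⁻¹² V²
V_n = √(8.18×10⁻¹²) = 2.86×10⁻⁶ V = 2.86 µV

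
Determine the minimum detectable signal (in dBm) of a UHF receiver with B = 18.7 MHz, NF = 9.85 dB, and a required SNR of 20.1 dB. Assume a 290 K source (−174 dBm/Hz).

−71.3 dBm

Sensitivity = −174 + 10 log₁₀(B) + NF + SNR_min
= −174 + 72.72 + 9.85 + 20.1
= −71.33 dBm → −71.3 dBm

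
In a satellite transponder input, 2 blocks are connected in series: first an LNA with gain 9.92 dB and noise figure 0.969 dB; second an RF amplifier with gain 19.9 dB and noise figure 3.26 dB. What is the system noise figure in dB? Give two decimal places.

Convert to linear (a loss of L dB is a gain of −L dB): F_i = 10^(NF_i/10), G_i = 10^(G_i,dB/10)
  Stage 1: F_1 = 10^(0.969/10) = 1.250, G_1 = 10^(9.92/10) = 9.817
  Stage 2: F_2 = 10^(3.26/10) = 2.118, G_2 = 10^(19.9/10) = 97.72
Friis cascade:
  F = 1.250 + (2.118 − 1)/9.817 = 1.364
NF = 10 log₁₀(1.364) = 1.35 dB

1.35 dB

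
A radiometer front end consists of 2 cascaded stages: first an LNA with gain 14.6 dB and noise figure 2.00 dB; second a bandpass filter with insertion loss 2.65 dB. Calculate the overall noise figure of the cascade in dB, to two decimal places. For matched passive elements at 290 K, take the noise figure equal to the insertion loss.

2.08 dB

Convert to linear (a loss of L dB is a gain of −L dB): F_i = 10^(NF_i/10), G_i = 10^(G_i,dB/10)
  Stage 1: F_1 = 10^(2.00/10) = 1.585, G_1 = 10^(14.6/10) = 28.84
  Stage 2: F_2 = 10^(2.65/10) = 1.841, G_2 = 10^(−2.65/10) = 0.5433
Friis cascade:
  F = 1.585 + (1.841 − 1)/28.84 = 1.614
NF = 10 log₁₀(1.614) = 2.08 dB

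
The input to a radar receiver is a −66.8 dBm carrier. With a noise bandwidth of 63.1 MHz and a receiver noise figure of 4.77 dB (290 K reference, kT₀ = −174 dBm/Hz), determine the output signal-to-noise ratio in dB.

24.4 dB

Noise floor: N = −174 + 10 log₁₀(B) + NF
10 log₁₀(6.31×10⁷) = 78 dB
N = −174 + 78 + 4.77 = −91.23 dBm
SNR = P_sig − N = −66.8 − (−91.23) = 24.43 dB → 24.4 dB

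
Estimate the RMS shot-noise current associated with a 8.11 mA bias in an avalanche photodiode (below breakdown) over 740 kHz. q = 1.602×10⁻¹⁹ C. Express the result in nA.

I_n = √(2qI·B)
2qI·B = 2 × 1.602×10⁻¹⁹ × 8.11×10⁻³ × 7.40×10⁵ = 1.92×10⁻¹⁵ A²
I_n = √(1.92×10⁻¹⁵) = 4.39×10⁻⁸ A = 43.9 nA

43.9 nA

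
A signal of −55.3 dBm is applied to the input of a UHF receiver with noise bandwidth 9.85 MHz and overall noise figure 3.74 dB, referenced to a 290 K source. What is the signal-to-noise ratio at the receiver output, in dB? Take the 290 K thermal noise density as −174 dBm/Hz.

45.0 dB

Noise floor: N = −174 + 10 log₁₀(B) + NF
10 log₁₀(9.85×10⁶) = 69.93 dB
N = −174 + 69.93 + 3.74 = −100.33 dBm
SNR = P_sig − N = −55.3 − (−100.33) = 45.03 dB → 45.0 dB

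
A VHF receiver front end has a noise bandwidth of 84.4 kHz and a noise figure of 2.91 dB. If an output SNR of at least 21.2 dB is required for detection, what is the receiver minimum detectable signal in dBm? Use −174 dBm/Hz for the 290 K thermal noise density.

Sensitivity = −174 + 10 log₁₀(B) + NF + SNR_min
= −174 + 49.26 + 2.91 + 21.2
= −100.63 dBm → −100.6 dBm

−100.6 dBm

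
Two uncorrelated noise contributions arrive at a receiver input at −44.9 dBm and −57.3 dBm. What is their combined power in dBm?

−44.7 dBm

Convert to linear, add, convert back:
P₁ = 3.24×10⁻⁸ W, P₂ = 1.86×10⁻⁹ W
P_tot = 3.42×10⁻⁸ W → 10 log₁₀(P_tot / 10⁻³) = −44.7 dBm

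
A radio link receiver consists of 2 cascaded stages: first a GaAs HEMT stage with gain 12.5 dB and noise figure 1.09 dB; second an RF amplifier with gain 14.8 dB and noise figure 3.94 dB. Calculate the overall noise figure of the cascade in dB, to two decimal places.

1.36 dB

Convert to linear (a loss of L dB is a gain of −L dB): F_i = 10^(NF_i/10), G_i = 10^(G_i,dB/10)
  Stage 1: F_1 = 10^(1.09/10) = 1.285, G_1 = 10^(12.5/10) = 17.78
  Stage 2: F_2 = 10^(3.94/10) = 2.477, G_2 = 10^(14.8/10) = 30.20
Friis cascade:
  F = 1.285 + (2.477 − 1)/17.78 = 1.368
NF = 10 log₁₀(1.368) = 1.36 dB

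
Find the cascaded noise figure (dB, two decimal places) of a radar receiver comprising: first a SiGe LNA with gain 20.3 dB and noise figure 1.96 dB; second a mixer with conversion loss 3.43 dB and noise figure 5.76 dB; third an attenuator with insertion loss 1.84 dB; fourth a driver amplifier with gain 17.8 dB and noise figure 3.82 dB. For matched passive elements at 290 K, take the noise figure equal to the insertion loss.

2.18 dB

Convert to linear (a loss of L dB is a gain of −L dB): F_i = 10^(NF_i/10), G_i = 10^(G_i,dB/10)
  Stage 1: F_1 = 10^(1.96/10) = 1.570, G_1 = 10^(20.3/10) = 107.2
  Stage 2: F_2 = 10^(5.76/10) = 3.767, G_2 = 10^(−3.43/10) = 0.4539
  Stage 3: F_3 = 10^(1.84/10) = 1.528, G_3 = 10^(−1.84/10) = 0.6546
  Stage 4: F_4 = 10^(3.82/10) = 2.410, G_4 = 10^(17.8/10) = 60.26
Friis cascade:
  F = 1.570 + (3.767 − 1)/107.2 + (1.528 − 1)/48.64 + (2.410 − 1)/31.84 = 1.651
NF = 10 log₁₀(1.651) = 2.18 dB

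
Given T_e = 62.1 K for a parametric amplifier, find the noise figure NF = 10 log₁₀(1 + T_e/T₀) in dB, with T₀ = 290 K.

F = 1 + T_e/T₀ = 1 + 62.1/290 = 1.21414
NF = 10 log₁₀(1.21414) = 0.843 dB

0.843 dB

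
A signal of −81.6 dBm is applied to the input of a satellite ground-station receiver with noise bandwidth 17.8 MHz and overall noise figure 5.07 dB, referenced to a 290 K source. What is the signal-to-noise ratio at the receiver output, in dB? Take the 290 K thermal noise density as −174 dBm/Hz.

14.8 dB

Noise floor: N = −174 + 10 log₁₀(B) + NF
10 log₁₀(1.78×10⁷) = 72.5 dB
N = −174 + 72.5 + 5.07 = −96.43 dBm
SNR = P_sig − N = −81.6 − (−96.43) = 14.83 dB → 14.8 dB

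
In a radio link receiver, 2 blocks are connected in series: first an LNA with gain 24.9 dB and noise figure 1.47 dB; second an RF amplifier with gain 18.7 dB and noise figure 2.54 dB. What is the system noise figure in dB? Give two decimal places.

1.48 dB

Convert to linear (a loss of L dB is a gain of −L dB): F_i = 10^(NF_i/10), G_i = 10^(G_i,dB/10)
  Stage 1: F_1 = 10^(1.47/10) = 1.403, G_1 = 10^(24.9/10) = 309.0
  Stage 2: F_2 = 10^(2.54/10) = 1.795, G_2 = 10^(18.7/10) = 74.13
Friis cascade:
  F = 1.403 + (1.795 − 1)/309.0 = 1.405
NF = 10 log₁₀(1.405) = 1.48 dB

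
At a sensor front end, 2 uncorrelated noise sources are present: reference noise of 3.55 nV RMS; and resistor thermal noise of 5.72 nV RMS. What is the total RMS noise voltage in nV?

Uncorrelated sources add in power (mean-square): V_tot = √(ΣV_i²)
V_tot = √[(3.55×10⁻⁹)² + (5.72×10⁻⁹)²] = 6.73×10⁻⁹ V = 6.73 nV

6.73 nV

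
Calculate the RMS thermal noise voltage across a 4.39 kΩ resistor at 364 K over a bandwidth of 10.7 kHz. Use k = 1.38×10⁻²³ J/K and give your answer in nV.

972 nV

V_n = √(4kTRB)
4kTRB = 4 × 1.38×10⁻²³ × 364 × 4.39×10³ × 1.07×10⁴ = 9.44×10⁻¹³ V²
V_n = √(9.44×10⁻¹³) = 9.72×10⁻⁷ V = 972 nV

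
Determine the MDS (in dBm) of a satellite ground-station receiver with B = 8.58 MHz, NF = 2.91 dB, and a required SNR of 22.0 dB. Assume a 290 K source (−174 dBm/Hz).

−79.8 dBm

Sensitivity = −174 + 10 log₁₀(B) + NF + SNR_min
= −174 + 69.33 + 2.91 + 22.0
= −79.76 dBm → −79.8 dBm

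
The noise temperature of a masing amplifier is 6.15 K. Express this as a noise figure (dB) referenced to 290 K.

0.091 dB

F = 1 + T_e/T₀ = 1 + 6.15/290 = 1.02121
NF = 10 log₁₀(1.02121) = 0.091 dB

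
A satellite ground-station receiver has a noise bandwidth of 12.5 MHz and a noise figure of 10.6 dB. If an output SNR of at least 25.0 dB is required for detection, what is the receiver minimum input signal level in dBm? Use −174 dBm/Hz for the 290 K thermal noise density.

Sensitivity = −174 + 10 log₁₀(B) + NF + SNR_min
= −174 + 70.97 + 10.6 + 25.0
= −67.43 dBm → −67.4 dBm

−67.4 dBm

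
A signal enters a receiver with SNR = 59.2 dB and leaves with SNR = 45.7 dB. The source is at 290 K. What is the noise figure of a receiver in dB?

13.5 dB

NF (dB) = SNR_in(dB) − SNR_out(dB) when the source is at T₀
NF = 59.2 − 45.7 = 13.5 dB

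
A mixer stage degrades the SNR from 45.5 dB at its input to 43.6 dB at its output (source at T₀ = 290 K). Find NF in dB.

NF (dB) = SNR_in(dB) − SNR_out(dB) when the source is at T₀
NF = 45.5 − 43.6 = 1.9 dB

1.9 dB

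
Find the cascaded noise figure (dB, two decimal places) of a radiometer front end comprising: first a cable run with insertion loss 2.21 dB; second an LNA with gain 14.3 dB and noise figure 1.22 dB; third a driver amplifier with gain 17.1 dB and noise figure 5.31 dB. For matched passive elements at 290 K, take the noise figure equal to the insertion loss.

Convert to linear (a loss of L dB is a gain of −L dB): F_i = 10^(NF_i/10), G_i = 10^(G_i,dB/10)
  Stage 1: F_1 = 10^(2.21/10) = 1.663, G_1 = 10^(−2.21/10) = 0.6012
  Stage 2: F_2 = 10^(1.22/10) = 1.324, G_2 = 10^(14.3/10) = 26.92
  Stage 3: F_3 = 10^(5.31/10) = 3.396, G_3 = 10^(17.1/10) = 51.29
Friis cascade:
  F = 1.663 + (1.324 − 1)/0.6012 + (3.396 − 1)/16.18 = 2.351
NF = 10 log₁₀(2.351) = 3.71 dB

3.71 dB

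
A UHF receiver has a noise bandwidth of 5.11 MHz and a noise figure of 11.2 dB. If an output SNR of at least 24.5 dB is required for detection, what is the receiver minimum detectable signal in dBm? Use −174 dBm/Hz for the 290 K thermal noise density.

Sensitivity = −174 + 10 log₁₀(B) + NF + SNR_min
= −174 + 67.08 + 11.2 + 24.5
= −71.22 dBm → −71.2 dBm

−71.2 dBm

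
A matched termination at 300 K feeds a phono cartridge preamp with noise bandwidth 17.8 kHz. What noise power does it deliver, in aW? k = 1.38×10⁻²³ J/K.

P_n = kTB = 1.38×10⁻²³ × 300 × 1.78×10⁴ = 7.37×10⁻¹⁷ W = 73.7 aW

73.7 aW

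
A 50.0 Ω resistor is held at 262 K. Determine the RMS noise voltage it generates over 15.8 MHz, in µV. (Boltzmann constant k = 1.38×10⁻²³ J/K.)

V_n = √(4kTRB)
4kTRB = 4 × 1.38×10⁻²³ × 262 × 5.00×10¹ × 1.58×10⁷ = 1.14×10⁻¹¹ V²
V_n = √(1.14×10⁻¹¹) = 3.38×10⁻⁶ V = 3.38 µV

3.38 µV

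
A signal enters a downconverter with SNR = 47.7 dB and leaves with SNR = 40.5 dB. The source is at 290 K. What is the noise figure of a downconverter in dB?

NF (dB) = SNR_in(dB) − SNR_out(dB) when the source is at T₀
NF = 47.7 − 40.5 = 7.2 dB

7.2 dB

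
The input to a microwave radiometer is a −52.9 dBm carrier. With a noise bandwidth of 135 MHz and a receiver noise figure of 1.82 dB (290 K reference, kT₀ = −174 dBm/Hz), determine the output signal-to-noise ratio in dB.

Noise floor: N = −174 + 10 log₁₀(B) + NF
10 log₁₀(1.35×10⁸) = 81.3 dB
N = −174 + 81.3 + 1.82 = −90.88 dBm
SNR = P_sig − N = −52.9 − (−90.88) = 37.98 dB → 38.0 dB

38.0 dB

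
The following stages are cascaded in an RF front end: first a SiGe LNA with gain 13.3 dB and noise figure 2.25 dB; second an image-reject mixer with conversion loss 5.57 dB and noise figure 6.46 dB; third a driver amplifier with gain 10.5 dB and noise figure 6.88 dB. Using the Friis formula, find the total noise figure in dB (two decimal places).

3.97 dB

Convert to linear (a loss of L dB is a gain of −L dB): F_i = 10^(NF_i/10), G_i = 10^(G_i,dB/10)
  Stage 1: F_1 = 10^(2.25/10) = 1.679, G_1 = 10^(13.3/10) = 21.38
  Stage 2: F_2 = 10^(6.46/10) = 4.426, G_2 = 10^(−5.57/10) = 0.2773
  Stage 3: F_3 = 10^(6.88/10) = 4.875, G_3 = 10^(10.5/10) = 11.22
Friis cascade:
  F = 1.679 + (4.426 − 1)/21.38 + (4.875 − 1)/5.929 = 2.493
NF = 10 log₁₀(2.493) = 3.97 dB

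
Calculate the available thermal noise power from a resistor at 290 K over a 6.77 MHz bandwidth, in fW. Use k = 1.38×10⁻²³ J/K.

P_n = kTB = 1.38×10⁻²³ × 290 × 6.77×10⁶ = 2.71×10⁻¹⁴ W = 27.1 fW

27.1 fW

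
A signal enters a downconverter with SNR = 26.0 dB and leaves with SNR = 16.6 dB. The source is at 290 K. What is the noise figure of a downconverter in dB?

9.4 dB

NF (dB) = SNR_in(dB) − SNR_out(dB) when the source is at T₀
NF = 26.0 − 16.6 = 9.4 dB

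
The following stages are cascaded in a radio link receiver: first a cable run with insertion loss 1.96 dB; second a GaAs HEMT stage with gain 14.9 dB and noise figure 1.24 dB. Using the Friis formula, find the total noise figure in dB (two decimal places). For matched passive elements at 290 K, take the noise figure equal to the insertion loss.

Convert to linear (a loss of L dB is a gain of −L dB): F_i = 10^(NF_i/10), G_i = 10^(G_i,dB/10)
  Stage 1: F_1 = 10^(1.96/10) = 1.570, G_1 = 10^(−1.96/10) = 0.6368
  Stage 2: F_2 = 10^(1.24/10) = 1.330, G_2 = 10^(14.9/10) = 30.90
Friis cascade:
  F = 1.570 + (1.330 − 1)/0.6368 = 2.089
NF = 10 log₁₀(2.089) = 3.20 dB

3.20 dB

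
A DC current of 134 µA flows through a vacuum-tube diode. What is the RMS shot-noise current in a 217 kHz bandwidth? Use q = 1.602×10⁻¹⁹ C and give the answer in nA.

I_n = √(2qI·B)
2qI·B = 2 × 1.602×10⁻¹⁹ × 1.34×10⁻⁴ × 2.17×10⁵ = 9.32×10⁻¹⁸ A²
I_n = √(9.32×10⁻¹⁸) = 3.05×10⁻⁹ A = 3.05 nA

3.05 nA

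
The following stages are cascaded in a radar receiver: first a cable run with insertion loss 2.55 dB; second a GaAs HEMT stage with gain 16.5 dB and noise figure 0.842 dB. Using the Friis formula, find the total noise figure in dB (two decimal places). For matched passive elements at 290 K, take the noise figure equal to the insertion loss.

3.39 dB

Convert to linear (a loss of L dB is a gain of −L dB): F_i = 10^(NF_i/10), G_i = 10^(G_i,dB/10)
  Stage 1: F_1 = 10^(2.55/10) = 1.799, G_1 = 10^(−2.55/10) = 0.5559
  Stage 2: F_2 = 10^(0.842/10) = 1.214, G_2 = 10^(16.5/10) = 44.67
Friis cascade:
  F = 1.799 + (1.214 − 1)/0.5559 = 2.184
NF = 10 log₁₀(2.184) = 3.39 dB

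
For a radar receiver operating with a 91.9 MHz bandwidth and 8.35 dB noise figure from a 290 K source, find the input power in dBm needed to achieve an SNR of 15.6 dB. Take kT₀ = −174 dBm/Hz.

−70.4 dBm

Sensitivity = −174 + 10 log₁₀(B) + NF + SNR_min
= −174 + 79.63 + 8.35 + 15.6
= −70.42 dBm → −70.4 dBm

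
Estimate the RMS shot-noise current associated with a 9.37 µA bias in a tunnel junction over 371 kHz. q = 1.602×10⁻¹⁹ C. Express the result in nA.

I_n = √(2qI·B)
2qI·B = 2 × 1.602×10⁻¹⁹ × 9.37×10⁻⁶ × 3.71×10⁵ = 1.11×10⁻¹⁸ A²
I_n = √(1.11×10⁻¹⁸) = 1.06×10⁻⁹ A = 1.06 nA

1.06 nA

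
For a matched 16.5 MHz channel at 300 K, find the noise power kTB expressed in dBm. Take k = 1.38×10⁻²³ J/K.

−101.7 dBm

P_n = kTB = 1.38×10⁻²³ × 300 × 1.65×10⁷ = 6.83×10⁻¹⁴ W
In dBm: 10 log₁₀(6.83×10⁻¹⁴ / 10⁻³) = −101.7 dBm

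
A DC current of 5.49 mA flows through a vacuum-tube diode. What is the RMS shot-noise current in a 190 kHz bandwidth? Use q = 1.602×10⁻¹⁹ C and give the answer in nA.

18.3 nA

I_n = √(2qI·B)
2qI·B = 2 × 1.602×10⁻¹⁹ × 5.49×10⁻³ × 1.90×10⁵ = 3.34×10⁻¹⁶ A²
I_n = √(3.34×10⁻¹⁶) = 1.83×10⁻⁸ A = 18.3 nA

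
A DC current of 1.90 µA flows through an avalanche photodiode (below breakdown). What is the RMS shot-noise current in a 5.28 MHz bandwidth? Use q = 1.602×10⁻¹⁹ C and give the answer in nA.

I_n = √(2qI·B)
2qI·B = 2 × 1.602×10⁻¹⁹ × 1.90×10⁻⁶ × 5.28×10⁶ = 3.21×10⁻¹⁸ A²
I_n = √(3.21×10⁻¹⁸) = 1.79×10⁻⁹ A = 1.79 nA

1.79 nA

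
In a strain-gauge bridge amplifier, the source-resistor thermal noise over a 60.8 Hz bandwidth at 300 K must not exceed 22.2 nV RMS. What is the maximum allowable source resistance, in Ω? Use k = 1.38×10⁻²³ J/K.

Johnson–Nyquist: V_n = √(4kTRB) ⇒ R = V_n² / (4kTB)
4kTB = 4 × 1.38×10⁻²³ × 300 × 6.08×10¹ = 1.01×10⁻¹⁸
R = (2.22×10⁻⁸)² / 1.01×10⁻¹⁸ = 4.89×10² Ω = 489 Ω

489 Ω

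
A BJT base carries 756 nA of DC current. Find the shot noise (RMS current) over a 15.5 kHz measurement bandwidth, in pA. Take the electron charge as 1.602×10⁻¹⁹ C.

61.3 pA

I_n = √(2qI·B)
2qI·B = 2 × 1.602×10⁻¹⁹ × 7.56×10⁻⁷ × 1.55×10⁴ = 3.75×10⁻²¹ A²
I_n = √(3.75×10⁻²¹) = 6.13×10⁻¹¹ A = 61.3 pA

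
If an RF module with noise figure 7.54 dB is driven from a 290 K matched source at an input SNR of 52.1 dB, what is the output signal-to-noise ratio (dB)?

44.56 dB

By definition F = SNR_in/SNR_out, so in dB: SNR_out = SNR_in − NF
SNR_out = 52.1 − 7.54 = 44.56 dB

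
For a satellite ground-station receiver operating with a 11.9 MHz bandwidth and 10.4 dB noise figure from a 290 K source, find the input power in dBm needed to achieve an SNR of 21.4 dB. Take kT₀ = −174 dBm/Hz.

Sensitivity = −174 + 10 log₁₀(B) + NF + SNR_min
= −174 + 70.76 + 10.4 + 21.4
= −71.44 dBm → −71.4 dBm

−71.4 dBm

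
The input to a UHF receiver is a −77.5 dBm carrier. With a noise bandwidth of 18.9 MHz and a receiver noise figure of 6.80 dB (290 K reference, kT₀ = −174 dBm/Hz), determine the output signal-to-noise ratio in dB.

16.9 dB

Noise floor: N = −174 + 10 log₁₀(B) + NF
10 log₁₀(1.89×10⁷) = 72.76 dB
N = −174 + 72.76 + 6.80 = −94.44 dBm
SNR = P_sig − N = −77.5 − (−94.44) = 16.94 dB → 16.9 dB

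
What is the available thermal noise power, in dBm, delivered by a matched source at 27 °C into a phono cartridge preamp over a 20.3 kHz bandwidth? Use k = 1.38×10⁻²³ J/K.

T = 27 °C + 273.15 = 300.15 K
P_n = kTB = 1.38×10⁻²³ × 300.15 × 2.03×10⁴ = 8.41×10⁻¹⁷ W
In dBm: 10 log₁₀(8.41×10⁻¹⁷ / 10⁻³) = −130.8 dBm

−130.8 dBm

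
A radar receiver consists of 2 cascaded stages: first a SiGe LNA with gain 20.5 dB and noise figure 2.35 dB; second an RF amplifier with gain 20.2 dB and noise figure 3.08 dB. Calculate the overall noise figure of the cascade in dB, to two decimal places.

Convert to linear (a loss of L dB is a gain of −L dB): F_i = 10^(NF_i/10), G_i = 10^(G_i,dB/10)
  Stage 1: F_1 = 10^(2.35/10) = 1.718, G_1 = 10^(20.5/10) = 112.2
  Stage 2: F_2 = 10^(3.08/10) = 2.032, G_2 = 10^(20.2/10) = 104.7
Friis cascade:
  F = 1.718 + (2.032 − 1)/112.2 = 1.727
NF = 10 log₁₀(1.727) = 2.37 dB

2.37 dB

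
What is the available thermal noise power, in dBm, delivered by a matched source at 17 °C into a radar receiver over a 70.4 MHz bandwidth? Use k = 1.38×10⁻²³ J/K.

T = 17 °C + 273.15 = 290.15 K
P_n = kTB = 1.38×10⁻²³ × 290.15 × 7.04×10⁷ = 2.82×10⁻¹³ W
In dBm: 10 log₁₀(2.82×10⁻¹³ / 10⁻³) = −95.5 dBm

−95.5 dBm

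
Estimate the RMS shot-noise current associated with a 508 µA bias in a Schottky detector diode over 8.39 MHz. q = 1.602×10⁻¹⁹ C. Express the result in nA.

37.0 nA

I_n = √(2qI·B)
2qI·B = 2 × 1.602×10⁻¹⁹ × 5.08×10⁻⁴ × 8.39×10⁶ = 1.37×10⁻¹⁵ A²
I_n = √(1.37×10⁻¹⁵) = 3.70×10⁻⁸ A = 37.0 nA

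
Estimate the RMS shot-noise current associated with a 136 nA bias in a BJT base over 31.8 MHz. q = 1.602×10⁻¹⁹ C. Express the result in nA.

1.18 nA

I_n = √(2qI·B)
2qI·B = 2 × 1.602×10⁻¹⁹ × 1.36×10⁻⁷ × 3.18×10⁷ = 1.39×10⁻¹⁸ A²
I_n = √(1.39×10⁻¹⁸) = 1.18×10⁻⁹ A = 1.18 nA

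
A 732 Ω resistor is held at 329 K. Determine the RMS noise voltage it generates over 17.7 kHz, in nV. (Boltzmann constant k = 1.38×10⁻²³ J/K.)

485 nV

V_n = √(4kTRB)
4kTRB = 4 × 1.38×10⁻²³ × 329 × 7.32×10² × 1.77×10⁴ = 2.35×10⁻¹³ V²
V_n = √(2.35×10⁻¹³) = 4.85×10⁻⁷ V = 485 nV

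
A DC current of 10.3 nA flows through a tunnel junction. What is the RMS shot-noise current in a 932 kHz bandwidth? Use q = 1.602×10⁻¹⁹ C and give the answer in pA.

55.5 pA

I_n = √(2qI·B)
2qI·B = 2 × 1.602×10⁻¹⁹ × 1.03×10⁻⁸ × 9.32×10⁵ = 3.08×10⁻²¹ A²
I_n = √(3.08×10⁻²¹) = 5.55×10⁻¹¹ A = 55.5 pA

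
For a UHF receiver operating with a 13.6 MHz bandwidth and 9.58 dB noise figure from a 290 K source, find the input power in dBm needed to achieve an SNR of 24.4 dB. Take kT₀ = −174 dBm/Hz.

Sensitivity = −174 + 10 log₁₀(B) + NF + SNR_min
= −174 + 71.34 + 9.58 + 24.4
= −68.68 dBm → −68.7 dBm

−68.7 dBm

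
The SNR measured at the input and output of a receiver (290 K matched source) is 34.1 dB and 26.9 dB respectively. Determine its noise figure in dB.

7.2 dB

NF (dB) = SNR_in(dB) − SNR_out(dB) when the source is at T₀
NF = 34.1 − 26.9 = 7.2 dB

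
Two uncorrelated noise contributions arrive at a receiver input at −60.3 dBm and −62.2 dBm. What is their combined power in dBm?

Convert to linear, add, convert back:
P₁ = 9.33×10⁻¹⁰ W, P₂ = 6.03×10⁻¹⁰ W
P_tot = 1.54×10⁻⁹ W → 10 log₁₀(P_tot / 10⁻³) = −58.1 dBm

−58.1 dBm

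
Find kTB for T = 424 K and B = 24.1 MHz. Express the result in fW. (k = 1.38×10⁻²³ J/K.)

141 fW

P_n = kTB = 1.38×10⁻²³ × 424 × 2.41×10⁷ = 1.41×10⁻¹³ W = 141 fW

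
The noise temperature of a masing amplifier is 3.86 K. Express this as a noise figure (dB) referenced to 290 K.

F = 1 + T_e/T₀ = 1 + 3.86/290 = 1.01331
NF = 10 log₁₀(1.01331) = 0.057 dB

0.057 dB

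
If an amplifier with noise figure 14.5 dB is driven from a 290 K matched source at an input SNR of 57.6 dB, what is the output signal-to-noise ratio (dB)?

43.1 dB

By definition F = SNR_in/SNR_out, so in dB: SNR_out = SNR_in − NF
SNR_out = 57.6 − 14.5 = 43.1 dB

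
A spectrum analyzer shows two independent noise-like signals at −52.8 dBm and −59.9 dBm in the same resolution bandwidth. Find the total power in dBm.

Convert to linear, add, convert back:
P₁ = 5.25×10⁻⁹ W, P₂ = 1.02×10⁻⁹ W
P_tot = 6.27×10⁻⁹ W → 10 log₁₀(P_tot / 10⁻³) = −52.0 dBm

−52.0 dBm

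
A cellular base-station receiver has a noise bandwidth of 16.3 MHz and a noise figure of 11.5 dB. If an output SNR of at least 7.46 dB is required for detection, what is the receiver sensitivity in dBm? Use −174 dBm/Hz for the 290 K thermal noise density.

−82.9 dBm

Sensitivity = −174 + 10 log₁₀(B) + NF + SNR_min
= −174 + 72.12 + 11.5 + 7.46
= −82.92 dBm → −82.9 dBm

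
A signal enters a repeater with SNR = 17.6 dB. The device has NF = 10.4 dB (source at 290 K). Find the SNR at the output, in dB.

By definition F = SNR_in/SNR_out, so in dB: SNR_out = SNR_in − NF
SNR_out = 17.6 − 10.4 = 7.2 dB

7.2 dB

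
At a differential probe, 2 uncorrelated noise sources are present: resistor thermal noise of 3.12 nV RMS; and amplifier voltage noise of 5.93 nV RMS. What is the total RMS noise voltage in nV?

Uncorrelated sources add in power (mean-square): V_tot = √(ΣV_i²)
V_tot = √[(3.12×10⁻⁹)² + (5.93×10⁻⁹)²] = 6.70×10⁻⁹ V = 6.70 nV

6.70 nV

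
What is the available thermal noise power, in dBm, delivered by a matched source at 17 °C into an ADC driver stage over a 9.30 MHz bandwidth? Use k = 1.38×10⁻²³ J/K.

−104.3 dBm

T = 17 °C + 273.15 = 290.15 K
P_n = kTB = 1.38×10⁻²³ × 290.15 × 9.30×10⁶ = 3.72×10⁻¹⁴ W
In dBm: 10 log₁₀(3.72×10⁻¹⁴ / 10⁻³) = −104.3 dBm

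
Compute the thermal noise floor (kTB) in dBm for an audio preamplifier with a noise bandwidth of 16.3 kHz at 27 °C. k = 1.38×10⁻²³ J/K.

T = 27 °C + 273.15 = 300.15 K
P_n = kTB = 1.38×10⁻²³ × 300.15 × 1.63×10⁴ = 6.75×10⁻¹⁷ W
In dBm: 10 log₁₀(6.75×10⁻¹⁷ / 10⁻³) = −131.7 dBm

−131.7 dBm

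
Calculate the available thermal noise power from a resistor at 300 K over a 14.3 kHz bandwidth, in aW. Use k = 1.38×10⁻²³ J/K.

59.2 aW

P_n = kTB = 1.38×10⁻²³ × 300 × 1.43×10⁴ = 5.92×10⁻¹⁷ W = 59.2 aW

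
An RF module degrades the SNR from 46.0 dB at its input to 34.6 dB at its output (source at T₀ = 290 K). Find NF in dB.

NF (dB) = SNR_in(dB) − SNR_out(dB) when the source is at T₀
NF = 46.0 − 34.6 = 11.4 dB

11.4 dB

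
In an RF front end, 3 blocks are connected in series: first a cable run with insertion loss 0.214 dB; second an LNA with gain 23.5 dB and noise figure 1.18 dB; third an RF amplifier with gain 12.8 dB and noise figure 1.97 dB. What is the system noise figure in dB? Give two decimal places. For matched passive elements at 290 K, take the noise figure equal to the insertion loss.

Convert to linear (a loss of L dB is a gain of −L dB): F_i = 10^(NF_i/10), G_i = 10^(G_i,dB/10)
  Stage 1: F_1 = 10^(0.214/10) = 1.051, G_1 = 10^(−0.214/10) = 0.9519
  Stage 2: F_2 = 10^(1.18/10) = 1.312, G_2 = 10^(23.5/10) = 223.9
  Stage 3: F_3 = 10^(1.97/10) = 1.574, G_3 = 10^(12.8/10) = 19.05
Friis cascade:
  F = 1.051 + (1.312 − 1)/0.9519 + (1.574 − 1)/213.1 = 1.381
NF = 10 log₁₀(1.381) = 1.40 dB

1.40 dB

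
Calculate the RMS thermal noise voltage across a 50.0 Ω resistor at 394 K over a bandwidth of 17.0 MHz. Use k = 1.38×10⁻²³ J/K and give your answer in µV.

4.30 µV

V_n = √(4kTRB)
4kTRB = 4 × 1.38×10⁻²³ × 394 × 5.00×10¹ × 1.70×10⁷ = 1.85×10⁻¹¹ V²
V_n = √(1.85×10⁻¹¹) = 4.30×10⁻⁶ V = 4.30 µV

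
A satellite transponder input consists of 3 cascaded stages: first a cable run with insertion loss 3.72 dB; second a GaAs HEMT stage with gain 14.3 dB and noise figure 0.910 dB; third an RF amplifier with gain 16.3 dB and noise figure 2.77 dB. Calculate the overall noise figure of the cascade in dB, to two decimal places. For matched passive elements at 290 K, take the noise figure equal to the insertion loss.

4.75 dB

Convert to linear (a loss of L dB is a gain of −L dB): F_i = 10^(NF_i/10), G_i = 10^(G_i,dB/10)
  Stage 1: F_1 = 10^(3.72/10) = 2.355, G_1 = 10^(−3.72/10) = 0.4246
  Stage 2: F_2 = 10^(0.910/10) = 1.233, G_2 = 10^(14.3/10) = 26.92
  Stage 3: F_3 = 10^(2.77/10) = 1.892, G_3 = 10^(16.3/10) = 42.66
Friis cascade:
  F = 2.355 + (1.233 − 1)/0.4246 + (1.892 − 1)/11.43 = 2.982
NF = 10 log₁₀(2.982) = 4.75 dB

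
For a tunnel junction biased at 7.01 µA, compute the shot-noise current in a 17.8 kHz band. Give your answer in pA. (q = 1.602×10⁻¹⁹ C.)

200 pA

I_n = √(2qI·B)
2qI·B = 2 × 1.602×10⁻¹⁹ × 7.01×10⁻⁶ × 1.78×10⁴ = 4.00×10⁻²⁰ A²
I_n = √(4.00×10⁻²⁰) = 2.00×10⁻¹⁰ A = 200 pA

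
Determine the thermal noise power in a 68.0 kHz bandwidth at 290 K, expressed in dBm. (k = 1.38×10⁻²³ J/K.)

P_n = kTB = 1.38×10⁻²³ × 290 × 6.80×10⁴ = 2.72×10⁻¹⁶ W
In dBm: 10 log₁₀(2.72×10⁻¹⁶ / 10⁻³) = −125.7 dBm

−125.7 dBm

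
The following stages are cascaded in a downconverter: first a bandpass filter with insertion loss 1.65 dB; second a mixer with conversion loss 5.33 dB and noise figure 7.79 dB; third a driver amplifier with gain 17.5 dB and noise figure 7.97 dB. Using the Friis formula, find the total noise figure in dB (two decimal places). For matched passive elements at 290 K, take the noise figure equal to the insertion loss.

Convert to linear (a loss of L dB is a gain of −L dB): F_i = 10^(NF_i/10), G_i = 10^(G_i,dB/10)
  Stage 1: F_1 = 10^(1.65/10) = 1.462, G_1 = 10^(−1.65/10) = 0.6839
  Stage 2: F_2 = 10^(7.79/10) = 6.012, G_2 = 10^(−5.33/10) = 0.2931
  Stage 3: F_3 = 10^(7.97/10) = 6.266, G_3 = 10^(17.5/10) = 56.23
Friis cascade:
  F = 1.462 + (6.012 − 1)/0.6839 + (6.266 − 1)/0.2004 = 35.06
NF = 10 log₁₀(35.06) = 15.45 dB

15.45 dB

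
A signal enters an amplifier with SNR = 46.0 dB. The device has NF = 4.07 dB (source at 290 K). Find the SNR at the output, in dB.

41.93 dB

By definition F = SNR_in/SNR_out, so in dB: SNR_out = SNR_in − NF
SNR_out = 46.0 − 4.07 = 41.93 dB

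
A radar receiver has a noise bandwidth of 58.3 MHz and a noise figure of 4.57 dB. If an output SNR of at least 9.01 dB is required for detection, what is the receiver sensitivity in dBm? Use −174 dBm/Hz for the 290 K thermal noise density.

−82.8 dBm

Sensitivity = −174 + 10 log₁₀(B) + NF + SNR_min
= −174 + 77.66 + 4.57 + 9.01
= −82.76 dBm → −82.8 dBm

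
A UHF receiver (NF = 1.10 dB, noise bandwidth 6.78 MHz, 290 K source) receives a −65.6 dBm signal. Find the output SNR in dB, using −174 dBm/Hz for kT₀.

Noise floor: N = −174 + 10 log₁₀(B) + NF
10 log₁₀(6.78×10⁶) = 68.31 dB
N = −174 + 68.31 + 1.10 = −104.59 dBm
SNR = P_sig − N = −65.6 − (−104.59) = 38.99 dB → 39.0 dB

39.0 dB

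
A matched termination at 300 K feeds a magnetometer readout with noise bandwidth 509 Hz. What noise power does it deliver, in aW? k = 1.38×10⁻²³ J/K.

P_n = kTB = 1.38×10⁻²³ × 300 × 5.09×10² = 2.11×10⁻¹⁸ W = 2.11 aW

2.11 aW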